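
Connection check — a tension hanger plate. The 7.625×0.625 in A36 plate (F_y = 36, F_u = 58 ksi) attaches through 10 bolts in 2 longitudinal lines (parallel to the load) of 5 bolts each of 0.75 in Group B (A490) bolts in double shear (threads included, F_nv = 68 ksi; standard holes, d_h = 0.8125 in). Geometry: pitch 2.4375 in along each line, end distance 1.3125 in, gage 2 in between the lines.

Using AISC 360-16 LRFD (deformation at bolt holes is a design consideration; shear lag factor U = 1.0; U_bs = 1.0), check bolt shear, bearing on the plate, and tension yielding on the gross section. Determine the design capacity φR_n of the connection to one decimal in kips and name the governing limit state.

Bolt shear: A_b = π(0.75)²/4 = 0.44179 in². φR_n = 0.75 × 68 × 0.44179 × 10 × 2 = 450.6 kips.
Bearing (0.625 in plate, F_u = 58 ksi): end bolts L_c = 1.3125 − 0.8125/2 = 0.90625, R_n = min(1.2×0.90625×0.625×58, 2.4×0.75×0.625×58) = 39.422 kips/bolt; interior L_c = 2.4375 − 0.8125 = 1.625, R_n = 65.25 kips/bolt. φR_n = 0.75 × (2×39.422 + 8×65.25) = 450.6 kips.
Tension yield (gross): A_g = 7.625×0.625 = 4.7656 in². φR_n = 0.90 × 36 × 4.7656 = 154.4 kips.
Governing: min(450.6, 450.6, 154.4) = 154.4 kips → gross-section yield.

154.4 kips (gross-section yield governs)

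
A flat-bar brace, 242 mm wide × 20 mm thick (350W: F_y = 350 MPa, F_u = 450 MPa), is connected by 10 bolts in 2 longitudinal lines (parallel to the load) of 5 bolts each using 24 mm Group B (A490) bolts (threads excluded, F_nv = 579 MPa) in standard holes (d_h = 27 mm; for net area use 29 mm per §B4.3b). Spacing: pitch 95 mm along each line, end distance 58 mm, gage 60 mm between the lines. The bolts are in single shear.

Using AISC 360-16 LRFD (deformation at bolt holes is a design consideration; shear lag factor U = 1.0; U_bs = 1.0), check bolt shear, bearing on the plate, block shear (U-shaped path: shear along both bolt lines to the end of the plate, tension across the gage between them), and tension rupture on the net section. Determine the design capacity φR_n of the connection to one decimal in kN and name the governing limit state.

1242.0 kN (net-section rupture governs)

Bolt shear: A_b = π(24)²/4 = 452.39 mm². φR_n = 0.75 × 579 × 452.39 × 10 × 1 = 1964.5 kN.
Bearing (20 mm plate, F_u = 450 MPa): end bolts L_c = 58 − 27/2 = 44.5, R_n = min(1.2×44.5×20×450, 2.4×24×20×450) = 480.6 kN/bolt; interior L_c = 95 − 27 = 68, R_n = 518.4 kN/bolt. φR_n = 0.75 × (2×480.6 + 8×518.4) = 3831.3 kN.
Block shear: shear path 2×[58+4×95] = 2×438 mm, A_gv = 17520, A_nv = 2×(438 − 4.5×29)×20 = 12300 mm²; tension across gage: (60 − 1×29)×20 = 620 mm². R_n = min(0.6×450×12300, 0.6×350×17520) + 1.0×450×620 = min(3321, 3679.2) + 279 = 3600 kN. φR_n = 0.75 × 3600 = 2700.0 kN.
Tension rupture (net): A_n = (242 − 2×29)×20 = 3680 mm² (U = 1.0, A_e = A_n). φR_n = 0.75 × 450 × 3680 = 1242.0 kN.
Governing: min(1964.5, 3831.3, 2700.0, 1242.0) = 1242.0 kN → net-section rupture.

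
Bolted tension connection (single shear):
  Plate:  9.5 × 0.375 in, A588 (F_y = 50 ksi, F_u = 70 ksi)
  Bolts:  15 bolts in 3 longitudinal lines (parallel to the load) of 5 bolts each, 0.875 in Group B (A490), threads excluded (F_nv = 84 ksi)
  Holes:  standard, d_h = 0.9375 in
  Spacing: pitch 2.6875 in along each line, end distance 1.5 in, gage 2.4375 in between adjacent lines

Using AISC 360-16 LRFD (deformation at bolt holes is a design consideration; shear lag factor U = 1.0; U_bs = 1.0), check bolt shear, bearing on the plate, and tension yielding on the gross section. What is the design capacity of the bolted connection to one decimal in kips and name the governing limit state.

160.3 kips (gross-section yield governs)

Bolt shear: A_b = π(0.875)²/4 = 0.60132 in². φR_n = 0.75 × 84 × 0.60132 × 15 × 1 = 568.2 kips.
Bearing (0.375 in plate, F_u = 70 ksi): end bolts L_c = 1.5 − 0.9375/2 = 1.03125, R_n = min(1.2×1.03125×0.375×70, 2.4×0.875×0.375×70) = 32.484 kips/bolt; interior L_c = 2.6875 − 0.9375 = 1.75, R_n = 55.125 kips/bolt. φR_n = 0.75 × (3×32.484 + 12×55.125) = 569.2 kips.
Tension yield (gross): A_g = 9.5×0.375 = 3.5625 in². φR_n = 0.90 × 50 × 3.5625 = 160.3 kips.
Governing: min(568.2, 569.2, 160.3) = 160.3 kips → gross-section yield.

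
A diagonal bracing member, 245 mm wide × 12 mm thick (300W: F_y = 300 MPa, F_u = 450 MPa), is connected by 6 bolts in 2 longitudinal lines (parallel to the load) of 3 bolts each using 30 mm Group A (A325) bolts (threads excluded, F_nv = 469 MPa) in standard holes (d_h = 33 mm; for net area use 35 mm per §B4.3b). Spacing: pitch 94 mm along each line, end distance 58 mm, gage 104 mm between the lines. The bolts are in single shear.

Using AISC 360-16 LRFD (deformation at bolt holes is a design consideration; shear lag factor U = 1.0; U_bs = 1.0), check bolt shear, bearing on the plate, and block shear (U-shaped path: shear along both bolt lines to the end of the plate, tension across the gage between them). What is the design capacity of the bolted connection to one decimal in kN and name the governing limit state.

Bolt shear: A_b = π(30)²/4 = 706.86 mm². φR_n = 0.75 × 469 × 706.86 × 6 × 1 = 1491.8 kN.
Bearing (12 mm plate, F_u = 450 MPa): end bolts L_c = 58 − 33/2 = 41.5, R_n = min(1.2×41.5×12×450, 2.4×30×12×450) = 268.92 kN/bolt; interior L_c = 94 − 33 = 61, R_n = 388.8 kN/bolt. φR_n = 0.75 × (2×268.92 + 4×388.8) = 1569.8 kN.
Block shear: shear path 2×[58+2×94] = 2×246 mm, A_gv = 5904, A_nv = 2×(246 − 2.5×35)×12 = 3804 mm²; tension across gage: (104 − 1×35)×12 = 828 mm². R_n = min(0.6×450×3804, 0.6×300×5904) + 1.0×450×828 = min(1027.1, 1062.7) + 372.6 = 1399.7 kN. φR_n = 0.75 × 1399.7 = 1049.8 kN.
Governing: min(1491.8, 1569.8, 1049.8) = 1049.8 kN → block shear.

1049.8 kN (block shear governs)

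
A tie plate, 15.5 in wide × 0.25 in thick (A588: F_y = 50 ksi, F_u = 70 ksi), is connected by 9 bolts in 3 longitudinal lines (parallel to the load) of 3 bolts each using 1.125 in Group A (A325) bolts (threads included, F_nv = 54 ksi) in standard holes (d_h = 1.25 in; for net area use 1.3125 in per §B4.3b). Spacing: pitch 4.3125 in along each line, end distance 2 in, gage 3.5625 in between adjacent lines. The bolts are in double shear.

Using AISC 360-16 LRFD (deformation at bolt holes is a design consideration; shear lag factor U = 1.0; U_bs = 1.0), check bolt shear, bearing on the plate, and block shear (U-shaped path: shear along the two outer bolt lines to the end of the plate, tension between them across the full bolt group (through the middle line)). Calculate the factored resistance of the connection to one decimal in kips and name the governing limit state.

Bolt shear: A_b = π(1.125)²/4 = 0.99402 in². φR_n = 0.75 × 54 × 0.99402 × 9 × 2 = 724.6 kips.
Bearing (0.25 in plate, F_u = 70 ksi): end bolts L_c = 2 − 1.25/2 = 1.375, R_n = min(1.2×1.375×0.25×70, 2.4×1.125×0.25×70) = 28.875 kips/bolt; interior L_c = 4.3125 − 1.25 = 3.0625, R_n = 47.25 kips/bolt. φR_n = 0.75 × (3×28.875 + 6×47.25) = 277.6 kips.
Block shear: shear path 2×[2+2×4.3125] = 2×10.625 in, A_gv = 5.3125, A_nv = 2×(10.625 − 2.5×1.3125)×0.25 = 3.6719 in²; tension across gage: (7.125 − 2×1.3125)×0.25 = 1.125 in². R_n = min(0.6×70×3.6719, 0.6×50×5.3125) + 1.0×70×1.125 = min(154.22, 159.38) + 78.75 = 232.97 kips. φR_n = 0.75 × 232.97 = 174.7 kips.
Governing: min(724.6, 277.6, 174.7) = 174.7 kips → block shear.

174.7 kips (block shear governs)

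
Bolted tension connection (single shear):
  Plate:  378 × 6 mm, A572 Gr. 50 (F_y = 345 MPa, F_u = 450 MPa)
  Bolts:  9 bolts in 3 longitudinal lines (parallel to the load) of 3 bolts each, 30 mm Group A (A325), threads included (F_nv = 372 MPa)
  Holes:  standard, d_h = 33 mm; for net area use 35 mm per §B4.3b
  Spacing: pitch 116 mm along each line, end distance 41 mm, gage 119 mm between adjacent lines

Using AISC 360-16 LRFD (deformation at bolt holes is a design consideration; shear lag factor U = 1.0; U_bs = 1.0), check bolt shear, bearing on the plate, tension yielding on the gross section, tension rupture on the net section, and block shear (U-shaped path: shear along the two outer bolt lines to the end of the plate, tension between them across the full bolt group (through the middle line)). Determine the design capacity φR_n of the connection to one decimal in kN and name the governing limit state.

552.8 kN (net-section rupture governs)

Bolt shear: A_b = π(30)²/4 = 706.86 mm². φR_n = 0.75 × 372 × 706.86 × 9 × 1 = 1774.9 kN.
Bearing (6 mm plate, F_u = 450 MPa): end bolts L_c = 41 − 33/2 = 24.5, R_n = min(1.2×24.5×6×450, 2.4×30×6×450) = 79.38 kN/bolt; interior L_c = 116 − 33 = 83, R_n = 194.4 kN/bolt. φR_n = 0.75 × (3×79.38 + 6×194.4) = 1053.4 kN.
Tension yield (gross): A_g = 378×6 = 2268 mm². φR_n = 0.90 × 345 × 2268 = 704.2 kN.
Tension rupture (net): A_n = (378 − 3×35)×6 = 1638 mm² (U = 1.0, A_e = A_n). φR_n = 0.75 × 450 × 1638 = 552.8 kN.
Block shear: shear path 2×[41+2×116] = 2×273 mm, A_gv = 3276, A_nv = 2×(273 − 2.5×35)×6 = 2226 mm²; tension across gage: (238 − 2×35)×6 = 1008 mm². R_n = min(0.6×450×2226, 0.6×345×3276) + 1.0×450×1008 = min(601.02, 678.13) + 453.6 = 1054.6 kN. φR_n = 0.75 × 1054.6 = 791.0 kN.
Governing: min(1774.9, 1053.4, 704.2, 552.8, 791.0) = 552.8 kN → net-section rupture.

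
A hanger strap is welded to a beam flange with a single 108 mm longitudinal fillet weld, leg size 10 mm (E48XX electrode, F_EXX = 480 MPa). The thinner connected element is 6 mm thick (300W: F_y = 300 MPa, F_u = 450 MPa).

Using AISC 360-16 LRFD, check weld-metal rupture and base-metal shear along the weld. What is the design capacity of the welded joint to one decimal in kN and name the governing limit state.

Weld metal: throat = 0.707×10 = 7.07 mm, L = 108 mm. φR_n = 0.75 × 0.6 × 480 × 7.07 × 108 = 164.9 kN.
Base metal shear (6 mm plate): yield φR_n = 1.0×0.6×300×6×108 = 116.6 kN; rupture φR_n = 0.75×0.6×450×6×108 = 131.2 kN; take 116.6 kN (yield).
Governing: min(164.9, 116.6) = 116.6 kN → base-metal shear.

116.6 kN (base-metal shear governs)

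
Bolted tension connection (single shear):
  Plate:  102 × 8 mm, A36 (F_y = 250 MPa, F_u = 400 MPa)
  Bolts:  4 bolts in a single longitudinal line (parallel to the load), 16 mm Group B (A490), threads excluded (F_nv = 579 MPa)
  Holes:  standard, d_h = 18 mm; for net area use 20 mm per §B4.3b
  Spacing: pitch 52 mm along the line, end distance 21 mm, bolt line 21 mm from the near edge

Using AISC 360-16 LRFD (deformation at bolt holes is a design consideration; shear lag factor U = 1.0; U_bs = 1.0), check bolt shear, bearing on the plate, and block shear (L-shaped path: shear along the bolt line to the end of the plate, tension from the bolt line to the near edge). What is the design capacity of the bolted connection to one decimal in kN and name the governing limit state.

180.5 kN (block shear governs)

Bolt shear: A_b = π(16)²/4 = 201.06 mm². φR_n = 0.75 × 579 × 201.06 × 4 × 1 = 349.2 kN.
Bearing (8 mm plate, F_u = 400 MPa): end bolts L_c = 21 − 18/2 = 12, R_n = min(1.2×12×8×400, 2.4×16×8×400) = 46.08 kN/bolt; interior L_c = 52 − 18 = 34, R_n = 122.88 kN/bolt. φR_n = 0.75 × (1×46.08 + 3×122.88) = 311.0 kN.
Block shear: shear path 1×[21+3×52] = 1×177 mm, A_gv = 1416, A_nv = 1×(177 − 3.5×20)×8 = 856 mm²; tension to near edge: (21 − 0.5×20)×8 = 88 mm². R_n = min(0.6×400×856, 0.6×250×1416) + 1.0×400×88 = min(205.44, 212.4) + 35.2 = 240.64 kN. φR_n = 0.75 × 240.64 = 180.5 kN.
Governing: min(349.2, 311.0, 180.5) = 180.5 kN → block shear.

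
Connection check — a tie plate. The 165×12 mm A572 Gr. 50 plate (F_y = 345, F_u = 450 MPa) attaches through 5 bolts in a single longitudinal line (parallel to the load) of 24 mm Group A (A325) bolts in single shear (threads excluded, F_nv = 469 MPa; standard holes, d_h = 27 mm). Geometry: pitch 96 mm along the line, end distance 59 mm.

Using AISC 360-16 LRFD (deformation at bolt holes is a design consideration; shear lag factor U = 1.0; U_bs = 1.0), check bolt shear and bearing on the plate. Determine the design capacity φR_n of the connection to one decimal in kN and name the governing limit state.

Bolt shear: A_b = π(24)²/4 = 452.39 mm². φR_n = 0.75 × 469 × 452.39 × 5 × 1 = 795.6 kN.
Bearing (12 mm plate, F_u = 450 MPa): end bolts L_c = 59 − 27/2 = 45.5, R_n = min(1.2×45.5×12×450, 2.4×24×12×450) = 294.84 kN/bolt; interior L_c = 96 − 27 = 69, R_n = 311.04 kN/bolt. φR_n = 0.75 × (1×294.84 + 4×311.04) = 1154.3 kN.
Governing: min(795.6, 1154.3) = 795.6 kN → bolt shear.

795.6 kN (bolt shear governs)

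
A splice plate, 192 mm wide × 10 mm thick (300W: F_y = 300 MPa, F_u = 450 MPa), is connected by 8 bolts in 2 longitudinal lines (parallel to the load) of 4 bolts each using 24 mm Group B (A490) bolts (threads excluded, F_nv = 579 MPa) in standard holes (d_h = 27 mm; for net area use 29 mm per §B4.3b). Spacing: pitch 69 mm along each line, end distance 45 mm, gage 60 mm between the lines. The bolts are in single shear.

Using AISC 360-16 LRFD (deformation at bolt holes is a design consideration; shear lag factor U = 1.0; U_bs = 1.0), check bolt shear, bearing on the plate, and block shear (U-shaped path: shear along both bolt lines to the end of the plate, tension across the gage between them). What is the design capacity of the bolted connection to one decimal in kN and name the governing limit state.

Bolt shear: A_b = π(24)²/4 = 452.39 mm². φR_n = 0.75 × 579 × 452.39 × 8 × 1 = 1571.6 kN.
Bearing (10 mm plate, F_u = 450 MPa): end bolts L_c = 45 − 27/2 = 31.5, R_n = min(1.2×31.5×10×450, 2.4×24×10×450) = 170.1 kN/bolt; interior L_c = 69 − 27 = 42, R_n = 226.8 kN/bolt. φR_n = 0.75 × (2×170.1 + 6×226.8) = 1275.8 kN.
Block shear: shear path 2×[45+3×69] = 2×252 mm, A_gv = 5040, A_nv = 2×(252 − 3.5×29)×10 = 3010 mm²; tension across gage: (60 − 1×29)×10 = 310 mm². R_n = min(0.6×450×3010, 0.6×300×5040) + 1.0×450×310 = min(812.7, 907.2) + 139.5 = 952.2 kN. φR_n = 0.75 × 952.2 = 714.2 kN.
Governing: min(1571.6, 1275.8, 714.2) = 714.2 kN → block shear.

714.2 kN (block shear governs)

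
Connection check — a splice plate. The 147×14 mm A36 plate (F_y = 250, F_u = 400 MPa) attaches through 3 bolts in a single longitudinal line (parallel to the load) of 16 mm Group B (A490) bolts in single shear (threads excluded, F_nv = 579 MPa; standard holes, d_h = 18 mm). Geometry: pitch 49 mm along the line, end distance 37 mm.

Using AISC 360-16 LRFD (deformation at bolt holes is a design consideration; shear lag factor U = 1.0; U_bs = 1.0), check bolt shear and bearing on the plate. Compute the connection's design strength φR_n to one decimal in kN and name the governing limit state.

Bolt shear: A_b = π(16)²/4 = 201.06 mm². φR_n = 0.75 × 579 × 201.06 × 3 × 1 = 261.9 kN.
Bearing (14 mm plate, F_u = 400 MPa): end bolts L_c = 37 − 18/2 = 28, R_n = min(1.2×28×14×400, 2.4×16×14×400) = 188.16 kN/bolt; interior L_c = 49 − 18 = 31, R_n = 208.32 kN/bolt. φR_n = 0.75 × (1×188.16 + 2×208.32) = 453.6 kN.
Governing: min(261.9, 453.6) = 261.9 kN → bolt shear.

261.9 kN (bolt shear governs)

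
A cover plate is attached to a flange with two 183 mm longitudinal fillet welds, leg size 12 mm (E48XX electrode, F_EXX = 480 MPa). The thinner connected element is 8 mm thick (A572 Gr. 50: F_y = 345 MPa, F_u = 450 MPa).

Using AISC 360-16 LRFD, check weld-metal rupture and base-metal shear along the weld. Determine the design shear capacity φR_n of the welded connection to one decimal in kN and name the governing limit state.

Weld metal: throat = 0.707×12 = 8.484 mm, L = 2×183 = 366 mm. φR_n = 0.75 × 0.6 × 480 × 8.484 × 366 = 670.7 kN.
Base metal shear (8 mm plate): yield φR_n = 1.0×0.6×345×8×366 = 606.1 kN; rupture φR_n = 0.75×0.6×450×8×366 = 592.9 kN; take 592.9 kN (rupture).
Governing: min(670.7, 592.9) = 592.9 kN → base-metal shear.

592.9 kN (base-metal shear governs)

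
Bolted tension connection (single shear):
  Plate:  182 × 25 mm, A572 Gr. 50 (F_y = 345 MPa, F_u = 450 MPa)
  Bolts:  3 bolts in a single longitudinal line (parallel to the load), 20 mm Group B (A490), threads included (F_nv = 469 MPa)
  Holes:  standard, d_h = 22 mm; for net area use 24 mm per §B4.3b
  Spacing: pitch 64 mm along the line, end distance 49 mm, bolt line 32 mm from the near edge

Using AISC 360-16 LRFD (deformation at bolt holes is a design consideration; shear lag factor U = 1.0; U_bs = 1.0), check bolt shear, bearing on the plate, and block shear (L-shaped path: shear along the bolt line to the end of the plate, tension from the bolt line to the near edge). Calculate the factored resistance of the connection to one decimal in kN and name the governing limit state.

331.5 kN (bolt shear governs)

Bolt shear: A_b = π(20)²/4 = 314.16 mm². φR_n = 0.75 × 469 × 314.16 × 3 × 1 = 331.5 kN.
Bearing (25 mm plate, F_u = 450 MPa): end bolts L_c = 49 − 22/2 = 38, R_n = min(1.2×38×25×450, 2.4×20×25×450) = 513 kN/bolt; interior L_c = 64 − 22 = 42, R_n = 540 kN/bolt. φR_n = 0.75 × (1×513 + 2×540) = 1194.8 kN.
Block shear: shear path 1×[49+2×64] = 1×177 mm, A_gv = 4425, A_nv = 1×(177 − 2.5×24)×25 = 2925 mm²; tension to near edge: (32 − 0.5×24)×25 = 500 mm². R_n = min(0.6×450×2925, 0.6×345×4425) + 1.0×450×500 = min(789.75, 915.98) + 225 = 1014.8 kN. φR_n = 0.75 × 1014.8 = 761.1 kN.
Governing: min(331.5, 1194.8, 761.1) = 331.5 kN → bolt shear.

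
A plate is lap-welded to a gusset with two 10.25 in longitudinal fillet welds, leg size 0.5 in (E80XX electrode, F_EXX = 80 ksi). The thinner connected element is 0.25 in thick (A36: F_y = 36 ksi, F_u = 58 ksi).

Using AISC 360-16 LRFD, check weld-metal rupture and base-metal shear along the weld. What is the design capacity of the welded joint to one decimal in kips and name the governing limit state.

110.7 kips (base-metal shear governs)

Weld metal: throat = 0.707×0.5 = 0.3535 in, L = 2×10.25 = 20.5 in. φR_n = 0.75 × 0.6 × 80 × 0.3535 × 20.5 = 260.9 kips.
Base metal shear (0.25 in plate): yield φR_n = 1.0×0.6×36×0.25×20.5 = 110.7 kips; rupture φR_n = 0.75×0.6×58×0.25×20.5 = 133.8 kips; take 110.7 kips (yield).
Governing: min(260.9, 110.7) = 110.7 kips → base-metal shear.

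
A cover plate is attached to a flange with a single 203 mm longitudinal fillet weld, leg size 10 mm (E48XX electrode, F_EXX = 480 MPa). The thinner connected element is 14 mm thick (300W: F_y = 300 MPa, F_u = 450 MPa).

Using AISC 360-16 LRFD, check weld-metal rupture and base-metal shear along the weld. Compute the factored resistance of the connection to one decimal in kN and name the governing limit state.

Weld metal: throat = 0.707×10 = 7.07 mm, L = 203 mm. φR_n = 0.75 × 0.6 × 480 × 7.07 × 203 = 310.0 kN.
Base metal shear (14 mm plate): yield φR_n = 1.0×0.6×300×14×203 = 511.6 kN; rupture φR_n = 0.75×0.6×450×14×203 = 575.5 kN; take 511.6 kN (yield).
Governing: min(310.0, 511.6) = 310.0 kN → weld metal.

310.0 kN (weld metal governs)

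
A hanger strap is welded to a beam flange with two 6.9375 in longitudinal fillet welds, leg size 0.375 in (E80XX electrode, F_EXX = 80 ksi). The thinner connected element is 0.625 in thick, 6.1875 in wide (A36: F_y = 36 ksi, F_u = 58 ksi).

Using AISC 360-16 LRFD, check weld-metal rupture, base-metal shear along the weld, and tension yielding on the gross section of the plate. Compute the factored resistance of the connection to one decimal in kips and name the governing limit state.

125.3 kips (gross-section yield governs)

Weld metal: throat = 0.707×0.375 = 0.26513 in, L = 2×6.9375 = 13.875 in. φR_n = 0.75 × 0.6 × 80 × 0.26513 × 13.875 = 132.4 kips.
Base metal shear (0.625 in plate): yield φR_n = 1.0×0.6×36×0.625×13.875 = 187.3 kips; rupture φR_n = 0.75×0.6×58×0.625×13.875 = 226.3 kips; take 187.3 kips (yield).
Tension yield (gross): A_g = 6.1875×0.625 = 3.8672 in². φR_n = 0.90 × 36 × 3.8672 = 125.3 kips.
Governing: min(132.4, 187.3, 125.3) = 125.3 kips → gross-section yield.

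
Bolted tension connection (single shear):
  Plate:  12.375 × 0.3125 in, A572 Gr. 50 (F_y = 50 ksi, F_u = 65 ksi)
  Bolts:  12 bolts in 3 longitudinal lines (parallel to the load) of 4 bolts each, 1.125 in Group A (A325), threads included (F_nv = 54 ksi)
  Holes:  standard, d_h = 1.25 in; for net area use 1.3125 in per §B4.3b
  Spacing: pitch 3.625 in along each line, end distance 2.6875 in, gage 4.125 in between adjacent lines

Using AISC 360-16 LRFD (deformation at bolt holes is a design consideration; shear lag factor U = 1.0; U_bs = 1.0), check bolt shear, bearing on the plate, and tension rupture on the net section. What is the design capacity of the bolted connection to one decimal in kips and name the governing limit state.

128.5 kips (net-section rupture governs)

Bolt shear: A_b = π(1.125)²/4 = 0.99402 in². φR_n = 0.75 × 54 × 0.99402 × 12 × 1 = 483.1 kips.
Bearing (0.3125 in plate, F_u = 65 ksi): end bolts L_c = 2.6875 − 1.25/2 = 2.0625, R_n = min(1.2×2.0625×0.3125×65, 2.4×1.125×0.3125×65) = 50.273 kips/bolt; interior L_c = 3.625 − 1.25 = 2.375, R_n = 54.844 kips/bolt. φR_n = 0.75 × (3×50.273 + 9×54.844) = 483.3 kips.
Tension rupture (net): A_n = (12.375 − 3×1.3125)×0.3125 = 2.6367 in² (U = 1.0, A_e = A_n). φR_n = 0.75 × 65 × 2.6367 = 128.5 kips.
Governing: min(483.1, 483.3, 128.5) = 128.5 kips → net-section rupture.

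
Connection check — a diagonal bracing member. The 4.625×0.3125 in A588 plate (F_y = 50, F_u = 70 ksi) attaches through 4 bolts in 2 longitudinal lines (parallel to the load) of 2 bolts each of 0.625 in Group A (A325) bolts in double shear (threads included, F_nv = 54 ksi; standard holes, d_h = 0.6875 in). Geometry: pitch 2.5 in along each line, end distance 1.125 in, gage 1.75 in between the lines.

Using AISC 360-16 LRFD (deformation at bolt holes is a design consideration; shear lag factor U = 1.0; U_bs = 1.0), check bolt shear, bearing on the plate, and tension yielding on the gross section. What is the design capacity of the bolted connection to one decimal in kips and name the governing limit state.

65.0 kips (gross-section yield governs)

Bolt shear: A_b = π(0.625)²/4 = 0.3068 in². φR_n = 0.75 × 54 × 0.3068 × 4 × 2 = 99.4 kips.
Bearing (0.3125 in plate, F_u = 70 ksi): end bolts L_c = 1.125 − 0.6875/2 = 0.78125, R_n = min(1.2×0.78125×0.3125×70, 2.4×0.625×0.3125×70) = 20.508 kips/bolt; interior L_c = 2.5 − 0.6875 = 1.8125, R_n = 32.813 kips/bolt. φR_n = 0.75 × (2×20.508 + 2×32.813) = 80.0 kips.
Tension yield (gross): A_g = 4.625×0.3125 = 1.4453 in². φR_n = 0.90 × 50 × 1.4453 = 65.0 kips.
Governing: min(99.4, 80.0, 65.0) = 65.0 kips → gross-section yield.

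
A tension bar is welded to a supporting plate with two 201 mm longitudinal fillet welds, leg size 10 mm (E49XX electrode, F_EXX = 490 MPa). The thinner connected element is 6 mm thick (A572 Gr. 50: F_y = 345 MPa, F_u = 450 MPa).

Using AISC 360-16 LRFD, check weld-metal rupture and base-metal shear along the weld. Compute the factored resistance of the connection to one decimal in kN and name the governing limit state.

Weld metal: throat = 0.707×10 = 7.07 mm, L = 2×201 = 402 mm. φR_n = 0.75 × 0.6 × 490 × 7.07 × 402 = 626.7 kN.
Base metal shear (6 mm plate): yield φR_n = 1.0×0.6×345×6×402 = 499.3 kN; rupture φR_n = 0.75×0.6×450×6×402 = 488.4 kN; take 488.4 kN (rupture).
Governing: min(626.7, 488.4) = 488.4 kN → base-metal shear.

488.4 kN (base-metal shear governs)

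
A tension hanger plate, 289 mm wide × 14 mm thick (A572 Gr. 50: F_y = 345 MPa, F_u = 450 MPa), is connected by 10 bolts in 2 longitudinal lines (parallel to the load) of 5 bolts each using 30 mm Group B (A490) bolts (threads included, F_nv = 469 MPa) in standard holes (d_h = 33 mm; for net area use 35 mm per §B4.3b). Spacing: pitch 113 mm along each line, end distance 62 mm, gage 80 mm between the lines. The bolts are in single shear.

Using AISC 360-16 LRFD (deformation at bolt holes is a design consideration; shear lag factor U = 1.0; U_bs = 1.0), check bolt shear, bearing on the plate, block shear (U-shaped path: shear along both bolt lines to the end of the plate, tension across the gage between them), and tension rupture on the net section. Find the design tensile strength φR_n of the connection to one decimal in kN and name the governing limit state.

Bolt shear: A_b = π(30)²/4 = 706.86 mm². φR_n = 0.75 × 469 × 706.86 × 10 × 1 = 2486.4 kN.
Bearing (14 mm plate, F_u = 450 MPa): end bolts L_c = 62 − 33/2 = 45.5, R_n = min(1.2×45.5×14×450, 2.4×30×14×450) = 343.98 kN/bolt; interior L_c = 113 − 33 = 80, R_n = 453.6 kN/bolt. φR_n = 0.75 × (2×343.98 + 8×453.6) = 3237.6 kN.
Block shear: shear path 2×[62+4×113] = 2×514 mm, A_gv = 14392, A_nv = 2×(514 − 4.5×35)×14 = 9982 mm²; tension across gage: (80 − 1×35)×14 = 630 mm². R_n = min(0.6×450×9982, 0.6×345×14392) + 1.0×450×630 = min(2695.1, 2979.1) + 283.5 = 2978.6 kN. φR_n = 0.75 × 2978.6 = 2234.0 kN.
Tension rupture (net): A_n = (289 − 2×35)×14 = 3066 mm² (U = 1.0, A_e = A_n). φR_n = 0.75 × 450 × 3066 = 1034.8 kN.
Governing: min(2486.4, 3237.6, 2234.0, 1034.8) = 1034.8 kN → net-section rupture.

1034.8 kN (net-section rupture governs)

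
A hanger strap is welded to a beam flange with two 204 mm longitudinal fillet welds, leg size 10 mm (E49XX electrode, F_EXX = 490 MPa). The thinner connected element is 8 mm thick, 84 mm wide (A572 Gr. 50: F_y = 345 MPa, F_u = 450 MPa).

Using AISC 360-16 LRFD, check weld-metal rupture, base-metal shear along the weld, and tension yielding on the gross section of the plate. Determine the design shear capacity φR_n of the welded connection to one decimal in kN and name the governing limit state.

208.7 kN (gross-section yield governs)

Weld metal: throat = 0.707×10 = 7.07 mm, L = 2×204 = 408 mm. φR_n = 0.75 × 0.6 × 490 × 7.07 × 408 = 636.0 kN.
Base metal shear (8 mm plate): yield φR_n = 1.0×0.6×345×8×408 = 675.6 kN; rupture φR_n = 0.75×0.6×450×8×408 = 661.0 kN; take 661.0 kN (rupture).
Tension yield (gross): A_g = 84×8 = 672 mm². φR_n = 0.90 × 345 × 672 = 208.7 kN.
Governing: min(636.0, 661.0, 208.7) = 208.7 kN → gross-section yield.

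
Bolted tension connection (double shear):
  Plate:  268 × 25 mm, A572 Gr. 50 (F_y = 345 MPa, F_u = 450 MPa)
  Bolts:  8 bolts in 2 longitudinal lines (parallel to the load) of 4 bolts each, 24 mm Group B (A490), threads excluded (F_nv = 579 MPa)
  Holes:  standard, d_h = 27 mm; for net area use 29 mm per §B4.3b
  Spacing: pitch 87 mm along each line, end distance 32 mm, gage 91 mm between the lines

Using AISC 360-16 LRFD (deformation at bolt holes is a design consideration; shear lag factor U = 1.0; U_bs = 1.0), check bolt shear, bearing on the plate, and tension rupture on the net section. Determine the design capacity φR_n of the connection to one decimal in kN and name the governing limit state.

1771.9 kN (net-section rupture governs)

Bolt shear: A_b = π(24)²/4 = 452.39 mm². φR_n = 0.75 × 579 × 452.39 × 8 × 2 = 3143.2 kN.
Bearing (25 mm plate, F_u = 450 MPa): end bolts L_c = 32 − 27/2 = 18.5, R_n = min(1.2×18.5×25×450, 2.4×24×25×450) = 249.75 kN/bolt; interior L_c = 87 − 27 = 60, R_n = 648 kN/bolt. φR_n = 0.75 × (2×249.75 + 6×648) = 3290.6 kN.
Tension rupture (net): A_n = (268 − 2×29)×25 = 5250 mm² (U = 1.0, A_e = A_n). φR_n = 0.75 × 450 × 5250 = 1771.9 kN.
Governing: min(3143.2, 3290.6, 1771.9) = 1771.9 kN → net-section rupture.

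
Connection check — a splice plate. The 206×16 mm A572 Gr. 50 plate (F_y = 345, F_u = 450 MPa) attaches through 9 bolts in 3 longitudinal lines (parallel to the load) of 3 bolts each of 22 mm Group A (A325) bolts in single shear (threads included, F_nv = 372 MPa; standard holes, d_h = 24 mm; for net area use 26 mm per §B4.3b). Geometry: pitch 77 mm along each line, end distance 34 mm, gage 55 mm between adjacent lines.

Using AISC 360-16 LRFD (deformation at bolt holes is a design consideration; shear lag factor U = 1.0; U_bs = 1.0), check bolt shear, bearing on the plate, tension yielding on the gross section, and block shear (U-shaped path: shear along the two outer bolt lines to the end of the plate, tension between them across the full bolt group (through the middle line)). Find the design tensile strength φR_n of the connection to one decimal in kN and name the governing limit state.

954.5 kN (bolt shear governs)

Bolt shear: A_b = π(22)²/4 = 380.13 mm². φR_n = 0.75 × 372 × 380.13 × 9 × 1 = 954.5 kN.
Bearing (16 mm plate, F_u = 450 MPa): end bolts L_c = 34 − 24/2 = 22, R_n = min(1.2×22×16×450, 2.4×22×16×450) = 190.08 kN/bolt; interior L_c = 77 − 24 = 53, R_n = 380.16 kN/bolt. φR_n = 0.75 × (3×190.08 + 6×380.16) = 2138.4 kN.
Tension yield (gross): A_g = 206×16 = 3296 mm². φR_n = 0.90 × 345 × 3296 = 1023.4 kN.
Block shear: shear path 2×[34+2×77] = 2×188 mm, A_gv = 6016, A_nv = 2×(188 − 2.5×26)×16 = 3936 mm²; tension across gage: (110 − 2×26)×16 = 928 mm². R_n = min(0.6×450×3936, 0.6×345×6016) + 1.0×450×928 = min(1062.7, 1245.3) + 417.6 = 1480.3 kN. φR_n = 0.75 × 1480.3 = 1110.2 kN.
Governing: min(954.5, 2138.4, 1023.4, 1110.2) = 954.5 kN → bolt shear.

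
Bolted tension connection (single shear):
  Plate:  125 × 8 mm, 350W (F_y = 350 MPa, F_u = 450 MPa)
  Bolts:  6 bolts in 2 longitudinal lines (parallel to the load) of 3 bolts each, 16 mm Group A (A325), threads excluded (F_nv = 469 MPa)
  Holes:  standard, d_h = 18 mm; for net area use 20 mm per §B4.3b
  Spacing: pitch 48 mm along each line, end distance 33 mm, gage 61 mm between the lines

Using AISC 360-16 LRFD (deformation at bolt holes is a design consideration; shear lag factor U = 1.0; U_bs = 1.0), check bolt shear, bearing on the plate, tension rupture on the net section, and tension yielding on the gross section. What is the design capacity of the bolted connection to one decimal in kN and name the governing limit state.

Bolt shear: A_b = π(16)²/4 = 201.06 mm². φR_n = 0.75 × 469 × 201.06 × 6 × 1 = 424.3 kN.
Bearing (8 mm plate, F_u = 450 MPa): end bolts L_c = 33 − 18/2 = 24, R_n = min(1.2×24×8×450, 2.4×16×8×450) = 103.68 kN/bolt; interior L_c = 48 − 18 = 30, R_n = 129.6 kN/bolt. φR_n = 0.75 × (2×103.68 + 4×129.6) = 544.3 kN.
Tension rupture (net): A_n = (125 − 2×20)×8 = 680 mm² (U = 1.0, A_e = A_n). φR_n = 0.75 × 450 × 680 = 229.5 kN.
Tension yield (gross): A_g = 125×8 = 1000 mm². φR_n = 0.90 × 350 × 1000 = 315.0 kN.
Governing: min(424.3, 544.3, 229.5, 315.0) = 229.5 kN → net-section rupture.

229.5 kN (net-section rupture governs)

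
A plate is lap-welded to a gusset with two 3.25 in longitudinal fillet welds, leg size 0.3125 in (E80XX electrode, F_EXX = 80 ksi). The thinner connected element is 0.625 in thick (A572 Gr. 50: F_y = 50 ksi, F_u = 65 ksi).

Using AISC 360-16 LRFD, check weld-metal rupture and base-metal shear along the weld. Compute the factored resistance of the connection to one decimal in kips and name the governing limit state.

51.7 kips (weld metal governs)

Weld metal: throat = 0.707×0.3125 = 0.22094 in, L = 2×3.25 = 6.5 in. φR_n = 0.75 × 0.6 × 80 × 0.22094 × 6.5 = 51.7 kips.
Base metal shear (0.625 in plate): yield φR_n = 1.0×0.6×50×0.625×6.5 = 121.9 kips; rupture φR_n = 0.75×0.6×65×0.625×6.5 = 118.8 kips; take 118.8 kips (rupture).
Governing: min(51.7, 118.8) = 51.7 kips → weld metal.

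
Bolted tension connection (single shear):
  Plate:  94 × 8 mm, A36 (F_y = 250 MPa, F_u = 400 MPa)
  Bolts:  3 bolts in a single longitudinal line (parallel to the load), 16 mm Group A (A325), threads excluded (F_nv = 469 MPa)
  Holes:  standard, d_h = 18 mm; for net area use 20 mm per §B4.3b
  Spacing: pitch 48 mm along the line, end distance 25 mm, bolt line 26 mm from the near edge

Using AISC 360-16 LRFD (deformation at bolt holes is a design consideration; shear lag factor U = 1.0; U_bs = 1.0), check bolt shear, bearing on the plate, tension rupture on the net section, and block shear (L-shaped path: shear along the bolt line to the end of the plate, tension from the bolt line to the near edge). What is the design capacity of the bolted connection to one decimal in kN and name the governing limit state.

140.6 kN (block shear governs)

Bolt shear: A_b = π(16)²/4 = 201.06 mm². φR_n = 0.75 × 469 × 201.06 × 3 × 1 = 212.2 kN.
Bearing (8 mm plate, F_u = 400 MPa): end bolts L_c = 25 − 18/2 = 16, R_n = min(1.2×16×8×400, 2.4×16×8×400) = 61.44 kN/bolt; interior L_c = 48 − 18 = 30, R_n = 115.2 kN/bolt. φR_n = 0.75 × (1×61.44 + 2×115.2) = 218.9 kN.
Tension rupture (net): A_n = (94 − 1×20)×8 = 592 mm² (U = 1.0, A_e = A_n). φR_n = 0.75 × 400 × 592 = 177.6 kN.
Block shear: shear path 1×[25+2×48] = 1×121 mm, A_gv = 968, A_nv = 1×(121 − 2.5×20)×8 = 568 mm²; tension to near edge: (26 − 0.5×20)×8 = 128 mm². R_n = min(0.6×400×568, 0.6×250×968) + 1.0×400×128 = min(136.32, 145.2) + 51.2 = 187.52 kN. φR_n = 0.75 × 187.52 = 140.6 kN.
Governing: min(212.2, 218.9, 177.6, 140.6) = 140.6 kN → block shear.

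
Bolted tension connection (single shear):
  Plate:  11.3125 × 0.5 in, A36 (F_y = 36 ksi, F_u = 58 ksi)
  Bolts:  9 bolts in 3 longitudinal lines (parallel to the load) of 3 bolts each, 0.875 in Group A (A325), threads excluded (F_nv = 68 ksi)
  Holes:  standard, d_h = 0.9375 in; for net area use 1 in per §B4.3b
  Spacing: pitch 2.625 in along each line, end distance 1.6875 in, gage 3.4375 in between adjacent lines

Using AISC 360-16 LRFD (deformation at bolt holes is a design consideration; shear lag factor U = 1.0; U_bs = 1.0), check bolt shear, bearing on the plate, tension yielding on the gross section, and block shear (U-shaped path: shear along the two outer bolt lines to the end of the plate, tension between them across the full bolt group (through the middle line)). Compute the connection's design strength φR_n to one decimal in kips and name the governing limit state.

Bolt shear: A_b = π(0.875)²/4 = 0.60132 in². φR_n = 0.75 × 68 × 0.60132 × 9 × 1 = 276.0 kips.
Bearing (0.5 in plate, F_u = 58 ksi): end bolts L_c = 1.6875 − 0.9375/2 = 1.21875, R_n = min(1.2×1.21875×0.5×58, 2.4×0.875×0.5×58) = 42.413 kips/bolt; interior L_c = 2.625 − 0.9375 = 1.6875, R_n = 58.725 kips/bolt. φR_n = 0.75 × (3×42.413 + 6×58.725) = 359.7 kips.
Tension yield (gross): A_g = 11.3125×0.5 = 5.6563 in². φR_n = 0.90 × 36 × 5.6563 = 183.3 kips.
Block shear: shear path 2×[1.6875+2×2.625] = 2×6.9375 in, A_gv = 6.9375, A_nv = 2×(6.9375 − 2.5×1)×0.5 = 4.4375 in²; tension across gage: (6.875 − 2×1)×0.5 = 2.4375 in². R_n = min(0.6×58×4.4375, 0.6×36×6.9375) + 1.0×58×2.4375 = min(154.43, 149.85) + 141.38 = 291.23 kips. φR_n = 0.75 × 291.23 = 218.4 kips.
Governing: min(276.0, 359.7, 183.3, 218.4) = 183.3 kips → gross-section yield.

183.3 kips (gross-section yield governs)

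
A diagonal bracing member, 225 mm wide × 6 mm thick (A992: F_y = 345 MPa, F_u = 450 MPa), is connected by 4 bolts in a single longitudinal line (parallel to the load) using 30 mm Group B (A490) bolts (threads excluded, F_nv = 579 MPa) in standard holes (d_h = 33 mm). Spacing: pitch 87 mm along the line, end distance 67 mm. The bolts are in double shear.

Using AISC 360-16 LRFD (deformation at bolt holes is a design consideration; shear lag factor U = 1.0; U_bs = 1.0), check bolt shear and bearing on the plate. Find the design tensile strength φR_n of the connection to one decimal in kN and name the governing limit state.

516.4 kN (bearing governs)

Bolt shear: A_b = π(30)²/4 = 706.86 mm². φR_n = 0.75 × 579 × 706.86 × 4 × 2 = 2455.6 kN.
Bearing (6 mm plate, F_u = 450 MPa): end bolts L_c = 67 − 33/2 = 50.5, R_n = min(1.2×50.5×6×450, 2.4×30×6×450) = 163.62 kN/bolt; interior L_c = 87 − 33 = 54, R_n = 174.96 kN/bolt. φR_n = 0.75 × (1×163.62 + 3×174.96) = 516.4 kN.
Governing: min(2455.6, 516.4) = 516.4 kN → bearing.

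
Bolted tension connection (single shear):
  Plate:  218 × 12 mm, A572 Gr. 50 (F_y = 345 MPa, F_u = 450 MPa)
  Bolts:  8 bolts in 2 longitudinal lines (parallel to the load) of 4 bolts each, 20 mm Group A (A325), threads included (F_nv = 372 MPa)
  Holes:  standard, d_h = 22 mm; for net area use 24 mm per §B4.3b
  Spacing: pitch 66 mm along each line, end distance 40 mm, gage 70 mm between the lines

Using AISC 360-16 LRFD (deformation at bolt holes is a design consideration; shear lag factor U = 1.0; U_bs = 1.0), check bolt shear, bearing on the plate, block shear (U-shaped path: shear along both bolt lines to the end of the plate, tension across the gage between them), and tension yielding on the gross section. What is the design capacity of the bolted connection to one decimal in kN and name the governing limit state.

Bolt shear: A_b = π(20)²/4 = 314.16 mm². φR_n = 0.75 × 372 × 314.16 × 8 × 1 = 701.2 kN.
Bearing (12 mm plate, F_u = 450 MPa): end bolts L_c = 40 − 22/2 = 29, R_n = min(1.2×29×12×450, 2.4×20×12×450) = 187.92 kN/bolt; interior L_c = 66 − 22 = 44, R_n = 259.2 kN/bolt. φR_n = 0.75 × (2×187.92 + 6×259.2) = 1448.3 kN.
Block shear: shear path 2×[40+3×66] = 2×238 mm, A_gv = 5712, A_nv = 2×(238 − 3.5×24)×12 = 3696 mm²; tension across gage: (70 − 1×24)×12 = 552 mm². R_n = min(0.6×450×3696, 0.6×345×5712) + 1.0×450×552 = min(997.92, 1182.4) + 248.4 = 1246.3 kN. φR_n = 0.75 × 1246.3 = 934.7 kN.
Tension yield (gross): A_g = 218×12 = 2616 mm². φR_n = 0.90 × 345 × 2616 = 812.3 kN.
Governing: min(701.2, 1448.3, 934.7, 812.3) = 701.2 kN → bolt shear.

701.2 kN (bolt shear governs)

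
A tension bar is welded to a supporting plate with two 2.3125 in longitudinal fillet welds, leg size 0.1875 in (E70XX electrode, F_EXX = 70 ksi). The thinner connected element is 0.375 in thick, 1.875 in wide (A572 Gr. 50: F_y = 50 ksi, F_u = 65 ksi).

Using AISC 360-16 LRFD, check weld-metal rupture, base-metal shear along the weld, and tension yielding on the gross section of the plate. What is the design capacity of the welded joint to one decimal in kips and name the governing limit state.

19.3 kips (weld metal governs)

Weld metal: throat = 0.707×0.1875 = 0.13256 in, L = 2×2.3125 = 4.625 in. φR_n = 0.75 × 0.6 × 70 × 0.13256 × 4.625 = 19.3 kips.
Base metal shear (0.375 in plate): yield φR_n = 1.0×0.6×50×0.375×4.625 = 52.0 kips; rupture φR_n = 0.75×0.6×65×0.375×4.625 = 50.7 kips; take 50.7 kips (rupture).
Tension yield (gross): A_g = 1.875×0.375 = 0.70313 in². φR_n = 0.90 × 50 × 0.70313 = 31.6 kips.
Governing: min(19.3, 50.7, 31.6) = 19.3 kips → weld metal.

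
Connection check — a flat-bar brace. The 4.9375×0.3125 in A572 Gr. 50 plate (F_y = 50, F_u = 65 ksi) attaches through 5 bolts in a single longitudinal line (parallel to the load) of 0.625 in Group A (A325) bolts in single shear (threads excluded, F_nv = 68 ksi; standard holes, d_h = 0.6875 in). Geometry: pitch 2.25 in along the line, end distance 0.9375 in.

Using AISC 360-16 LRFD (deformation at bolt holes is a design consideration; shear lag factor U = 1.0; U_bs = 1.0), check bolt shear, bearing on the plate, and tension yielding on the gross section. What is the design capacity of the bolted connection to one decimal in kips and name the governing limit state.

Bolt shear: A_b = π(0.625)²/4 = 0.3068 in². φR_n = 0.75 × 68 × 0.3068 × 5 × 1 = 78.2 kips.
Bearing (0.3125 in plate, F_u = 65 ksi): end bolts L_c = 0.9375 − 0.6875/2 = 0.59375, R_n = min(1.2×0.59375×0.3125×65, 2.4×0.625×0.3125×65) = 14.473 kips/bolt; interior L_c = 2.25 − 0.6875 = 1.5625, R_n = 30.469 kips/bolt. φR_n = 0.75 × (1×14.473 + 4×30.469) = 102.3 kips.
Tension yield (gross): A_g = 4.9375×0.3125 = 1.543 in². φR_n = 0.90 × 50 × 1.543 = 69.4 kips.
Governing: min(78.2, 102.3, 69.4) = 69.4 kips → gross-section yield.

69.4 kips (gross-section yield governs)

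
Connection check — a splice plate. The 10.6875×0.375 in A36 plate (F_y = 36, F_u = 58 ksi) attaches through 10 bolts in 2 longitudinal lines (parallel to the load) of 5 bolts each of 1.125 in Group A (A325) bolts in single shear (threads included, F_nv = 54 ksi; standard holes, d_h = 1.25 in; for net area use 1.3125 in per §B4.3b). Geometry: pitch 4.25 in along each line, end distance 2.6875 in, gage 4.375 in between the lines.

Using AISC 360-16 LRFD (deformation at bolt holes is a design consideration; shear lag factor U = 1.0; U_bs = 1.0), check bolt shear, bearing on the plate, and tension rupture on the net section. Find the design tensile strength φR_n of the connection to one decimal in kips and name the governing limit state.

Bolt shear: A_b = π(1.125)²/4 = 0.99402 in². φR_n = 0.75 × 54 × 0.99402 × 10 × 1 = 402.6 kips.
Bearing (0.375 in plate, F_u = 58 ksi): end bolts L_c = 2.6875 − 1.25/2 = 2.0625, R_n = min(1.2×2.0625×0.375×58, 2.4×1.125×0.375×58) = 53.831 kips/bolt; interior L_c = 4.25 − 1.25 = 3, R_n = 58.725 kips/bolt. φR_n = 0.75 × (2×53.831 + 8×58.725) = 433.1 kips.
Tension rupture (net): A_n = (10.6875 − 2×1.3125)×0.375 = 3.0234 in² (U = 1.0, A_e = A_n). φR_n = 0.75 × 58 × 3.0234 = 131.5 kips.
Governing: min(402.6, 433.1, 131.5) = 131.5 kips → net-section rupture.

131.5 kips (net-section rupture governs)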